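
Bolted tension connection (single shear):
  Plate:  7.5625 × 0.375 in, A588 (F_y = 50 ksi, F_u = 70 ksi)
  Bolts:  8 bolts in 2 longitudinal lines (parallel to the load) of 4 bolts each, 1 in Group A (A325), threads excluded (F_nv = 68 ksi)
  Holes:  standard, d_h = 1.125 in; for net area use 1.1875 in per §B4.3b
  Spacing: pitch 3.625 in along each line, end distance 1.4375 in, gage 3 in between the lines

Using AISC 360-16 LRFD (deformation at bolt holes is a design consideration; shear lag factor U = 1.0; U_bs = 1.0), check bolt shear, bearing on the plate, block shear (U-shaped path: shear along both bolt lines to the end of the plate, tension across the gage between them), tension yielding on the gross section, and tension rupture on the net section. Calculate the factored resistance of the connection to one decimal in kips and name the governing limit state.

Bolt shear: A_b = π(1)²/4 = 0.7854 in². φR_n = 0.75 × 68 × 0.7854 × 8 × 1 = 320.4 kips.
Bearing (0.375 in plate, F_u = 70 ksi): end bolts L_c = 1.4375 − 1.125/2 = 0.875, R_n = min(1.2×0.875×0.375×70, 2.4×1×0.375×70) = 27.563 kips/bolt; interior L_c = 3.625 − 1.125 = 2.5, R_n = 63 kips/bolt. φR_n = 0.75 × (2×27.563 + 6×63) = 324.8 kips.
Block shear: shear path 2×[1.4375+3×3.625] = 2×12.3125 in, A_gv = 9.2344, A_nv = 2×(12.3125 − 3.5×1.1875)×0.375 = 6.1172 in²; tension across gage: (3 − 1×1.1875)×0.375 = 0.67969 in². R_n = min(0.6×70×6.1172, 0.6×50×9.2344) + 1.0×70×0.67969 = min(256.92, 277.03) + 47.578 = 304.5 kips. φR_n = 0.75 × 304.5 = 228.4 kips.
Tension yield (gross): A_g = 7.5625×0.375 = 2.8359 in². φR_n = 0.90 × 50 × 2.8359 = 127.6 kips.
Tension rupture (net): A_n = (7.5625 − 2×1.1875)×0.375 = 1.9453 in² (U = 1.0, A_e = A_n). φR_n = 0.75 × 70 × 1.9453 = 102.1 kips.
Governing: min(320.4, 324.8, 228.4, 127.6, 102.1) = 102.1 kips → net-section rupture.

102.1 kips (net-section rupture governs)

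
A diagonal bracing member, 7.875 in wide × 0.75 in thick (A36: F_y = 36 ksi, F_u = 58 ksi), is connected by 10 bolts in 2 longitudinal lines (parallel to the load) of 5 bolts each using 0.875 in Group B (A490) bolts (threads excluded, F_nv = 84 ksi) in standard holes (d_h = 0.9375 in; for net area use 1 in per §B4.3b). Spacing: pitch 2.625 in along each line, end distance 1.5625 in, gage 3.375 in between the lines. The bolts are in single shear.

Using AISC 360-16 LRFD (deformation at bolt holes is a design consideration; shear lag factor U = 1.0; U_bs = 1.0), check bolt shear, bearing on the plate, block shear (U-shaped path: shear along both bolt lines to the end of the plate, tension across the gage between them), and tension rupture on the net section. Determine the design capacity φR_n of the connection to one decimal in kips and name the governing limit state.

Bolt shear: A_b = π(0.875)²/4 = 0.60132 in². φR_n = 0.75 × 84 × 0.60132 × 10 × 1 = 378.8 kips.
Bearing (0.75 in plate, F_u = 58 ksi): end bolts L_c = 1.5625 − 0.9375/2 = 1.09375, R_n = min(1.2×1.09375×0.75×58, 2.4×0.875×0.75×58) = 57.094 kips/bolt; interior L_c = 2.625 − 0.9375 = 1.6875, R_n = 88.088 kips/bolt. φR_n = 0.75 × (2×57.094 + 8×88.088) = 614.2 kips.
Block shear: shear path 2×[1.5625+4×2.625] = 2×12.0625 in, A_gv = 18.094, A_nv = 2×(12.0625 − 4.5×1)×0.75 = 11.344 in²; tension across gage: (3.375 − 1×1)×0.75 = 1.7813 in². R_n = min(0.6×58×11.344, 0.6×36×18.094) + 1.0×58×1.7813 = min(394.77, 390.83) + 103.32 = 494.15 kips. φR_n = 0.75 × 494.15 = 370.6 kips.
Tension rupture (net): A_n = (7.875 − 2×1)×0.75 = 4.4063 in² (U = 1.0, A_e = A_n). φR_n = 0.75 × 58 × 4.4063 = 191.7 kips.
Governing: min(378.8, 614.2, 370.6, 191.7) = 191.7 kips → net-section rupture.

191.7 kips (net-section rupture governs)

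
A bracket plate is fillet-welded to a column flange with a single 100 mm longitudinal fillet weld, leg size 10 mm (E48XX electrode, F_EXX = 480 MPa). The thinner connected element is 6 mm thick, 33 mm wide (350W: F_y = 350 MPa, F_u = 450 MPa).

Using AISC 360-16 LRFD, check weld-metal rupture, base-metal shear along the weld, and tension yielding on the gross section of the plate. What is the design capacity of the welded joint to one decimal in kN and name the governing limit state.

62.4 kN (gross-section yield governs)

Weld metal: throat = 0.707×10 = 7.07 mm, L = 100 mm. φR_n = 0.75 × 0.6 × 480 × 7.07 × 100 = 152.7 kN.
Base metal shear (6 mm plate): yield φR_n = 1.0×0.6×350×6×100 = 126.0 kN; rupture φR_n = 0.75×0.6×450×6×100 = 121.5 kN; take 121.5 kN (rupture).
Tension yield (gross): A_g = 33×6 = 198 mm². φR_n = 0.90 × 350 × 198 = 62.4 kN.
Governing: min(152.7, 121.5, 62.4) = 62.4 kN → gross-section yield.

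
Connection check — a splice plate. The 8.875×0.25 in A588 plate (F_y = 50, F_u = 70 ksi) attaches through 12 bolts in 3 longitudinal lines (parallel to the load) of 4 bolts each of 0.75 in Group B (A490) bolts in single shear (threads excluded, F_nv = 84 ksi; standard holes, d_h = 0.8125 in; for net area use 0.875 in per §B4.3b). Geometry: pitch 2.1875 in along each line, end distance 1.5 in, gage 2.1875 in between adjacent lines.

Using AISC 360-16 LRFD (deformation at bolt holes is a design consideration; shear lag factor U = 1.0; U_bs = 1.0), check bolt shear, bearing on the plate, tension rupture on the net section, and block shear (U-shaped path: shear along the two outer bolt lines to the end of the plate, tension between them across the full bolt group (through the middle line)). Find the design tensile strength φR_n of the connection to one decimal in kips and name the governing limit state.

Bolt shear: A_b = π(0.75)²/4 = 0.44179 in². φR_n = 0.75 × 84 × 0.44179 × 12 × 1 = 334.0 kips.
Bearing (0.25 in plate, F_u = 70 ksi): end bolts L_c = 1.5 − 0.8125/2 = 1.09375, R_n = min(1.2×1.09375×0.25×70, 2.4×0.75×0.25×70) = 22.969 kips/bolt; interior L_c = 2.1875 − 0.8125 = 1.375, R_n = 28.875 kips/bolt. φR_n = 0.75 × (3×22.969 + 9×28.875) = 246.6 kips.
Tension rupture (net): A_n = (8.875 − 3×0.875)×0.25 = 1.5625 in² (U = 1.0, A_e = A_n). φR_n = 0.75 × 70 × 1.5625 = 82.0 kips.
Block shear: shear path 2×[1.5+3×2.1875] = 2×8.0625 in, A_gv = 4.0313, A_nv = 2×(8.0625 − 3.5×0.875)×0.25 = 2.5 in²; tension across gage: (4.375 − 2×0.875)×0.25 = 0.65625 in². R_n = min(0.6×70×2.5, 0.6×50×4.0313) + 1.0×70×0.65625 = min(105, 120.94) + 45.938 = 150.94 kips. φR_n = 0.75 × 150.94 = 113.2 kips.
Governing: min(334.0, 246.6, 82.0, 113.2) = 82.0 kips → net-section rupture.

82.0 kips (net-section rupture governs)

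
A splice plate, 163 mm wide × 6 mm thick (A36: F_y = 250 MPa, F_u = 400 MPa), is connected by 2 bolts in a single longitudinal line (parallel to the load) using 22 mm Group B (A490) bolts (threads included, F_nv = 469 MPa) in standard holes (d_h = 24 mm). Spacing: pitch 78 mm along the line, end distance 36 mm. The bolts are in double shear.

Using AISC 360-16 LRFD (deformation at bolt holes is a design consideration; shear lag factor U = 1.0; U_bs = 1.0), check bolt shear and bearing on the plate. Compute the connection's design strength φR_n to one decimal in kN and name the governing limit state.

Bolt shear: A_b = π(22)²/4 = 380.13 mm². φR_n = 0.75 × 469 × 380.13 × 2 × 2 = 534.8 kN.
Bearing (6 mm plate, F_u = 400 MPa): end bolts L_c = 36 − 24/2 = 24, R_n = min(1.2×24×6×400, 2.4×22×6×400) = 69.12 kN/bolt; interior L_c = 78 − 24 = 54, R_n = 126.72 kN/bolt. φR_n = 0.75 × (1×69.12 + 1×126.72) = 146.9 kN.
Governing: min(534.8, 146.9) = 146.9 kN → bearing.

146.9 kN (bearing governs)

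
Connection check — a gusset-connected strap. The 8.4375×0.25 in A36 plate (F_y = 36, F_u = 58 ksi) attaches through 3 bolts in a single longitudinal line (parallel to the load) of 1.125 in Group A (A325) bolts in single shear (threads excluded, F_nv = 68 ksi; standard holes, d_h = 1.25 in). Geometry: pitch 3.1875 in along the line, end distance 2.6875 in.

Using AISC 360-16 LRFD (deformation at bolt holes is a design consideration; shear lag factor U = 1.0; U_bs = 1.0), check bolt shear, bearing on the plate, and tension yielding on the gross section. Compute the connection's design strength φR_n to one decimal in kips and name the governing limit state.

Bolt shear: A_b = π(1.125)²/4 = 0.99402 in². φR_n = 0.75 × 68 × 0.99402 × 3 × 1 = 152.1 kips.
Bearing (0.25 in plate, F_u = 58 ksi): end bolts L_c = 2.6875 − 1.25/2 = 2.0625, R_n = min(1.2×2.0625×0.25×58, 2.4×1.125×0.25×58) = 35.888 kips/bolt; interior L_c = 3.1875 − 1.25 = 1.9375, R_n = 33.713 kips/bolt. φR_n = 0.75 × (1×35.888 + 2×33.713) = 77.5 kips.
Tension yield (gross): A_g = 8.4375×0.25 = 2.1094 in². φR_n = 0.90 × 36 × 2.1094 = 68.3 kips.
Governing: min(152.1, 77.5, 68.3) = 68.3 kips → gross-section yield.

68.3 kips (gross-section yield governs)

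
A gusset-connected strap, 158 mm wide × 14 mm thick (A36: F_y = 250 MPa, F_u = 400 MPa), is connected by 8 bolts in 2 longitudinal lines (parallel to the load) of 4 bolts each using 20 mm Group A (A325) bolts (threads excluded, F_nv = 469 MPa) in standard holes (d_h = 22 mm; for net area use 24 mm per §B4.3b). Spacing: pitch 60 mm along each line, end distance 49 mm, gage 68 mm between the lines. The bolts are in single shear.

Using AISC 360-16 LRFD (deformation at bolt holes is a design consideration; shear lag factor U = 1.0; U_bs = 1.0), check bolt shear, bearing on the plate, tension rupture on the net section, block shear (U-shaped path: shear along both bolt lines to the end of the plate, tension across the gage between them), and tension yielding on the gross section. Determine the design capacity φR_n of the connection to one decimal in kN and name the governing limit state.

Bolt shear: A_b = π(20)²/4 = 314.16 mm². φR_n = 0.75 × 469 × 314.16 × 8 × 1 = 884.0 kN.
Bearing (14 mm plate, F_u = 400 MPa): end bolts L_c = 49 − 22/2 = 38, R_n = min(1.2×38×14×400, 2.4×20×14×400) = 255.36 kN/bolt; interior L_c = 60 − 22 = 38, R_n = 255.36 kN/bolt. φR_n = 0.75 × (2×255.36 + 6×255.36) = 1532.2 kN.
Tension rupture (net): A_n = (158 − 2×24)×14 = 1540 mm² (U = 1.0, A_e = A_n). φR_n = 0.75 × 400 × 1540 = 462.0 kN.
Block shear: shear path 2×[49+3×60] = 2×229 mm, A_gv = 6412, A_nv = 2×(229 − 3.5×24)×14 = 4060 mm²; tension across gage: (68 − 1×24)×14 = 616 mm². R_n = min(0.6×400×4060, 0.6×250×6412) + 1.0×400×616 = min(974.4, 961.8) + 246.4 = 1208.2 kN. φR_n = 0.75 × 1208.2 = 906.2 kN.
Tension yield (gross): A_g = 158×14 = 2212 mm². φR_n = 0.90 × 250 × 2212 = 497.7 kN.
Governing: min(884.0, 1532.2, 462.0, 906.2, 497.7) = 462.0 kN → net-section rupture.

462.0 kN (net-section rupture governs)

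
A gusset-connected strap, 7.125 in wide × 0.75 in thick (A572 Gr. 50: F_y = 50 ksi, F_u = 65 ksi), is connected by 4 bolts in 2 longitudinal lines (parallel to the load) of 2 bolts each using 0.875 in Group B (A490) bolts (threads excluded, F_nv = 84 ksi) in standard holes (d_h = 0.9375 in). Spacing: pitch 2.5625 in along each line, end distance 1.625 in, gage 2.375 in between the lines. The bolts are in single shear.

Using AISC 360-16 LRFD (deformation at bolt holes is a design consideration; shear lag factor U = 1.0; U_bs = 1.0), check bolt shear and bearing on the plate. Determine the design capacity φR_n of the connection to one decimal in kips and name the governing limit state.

Bolt shear: A_b = π(0.875)²/4 = 0.60132 in². φR_n = 0.75 × 84 × 0.60132 × 4 × 1 = 151.5 kips.
Bearing (0.75 in plate, F_u = 65 ksi): end bolts L_c = 1.625 − 0.9375/2 = 1.15625, R_n = min(1.2×1.15625×0.75×65, 2.4×0.875×0.75×65) = 67.641 kips/bolt; interior L_c = 2.5625 − 0.9375 = 1.625, R_n = 95.063 kips/bolt. φR_n = 0.75 × (2×67.641 + 2×95.063) = 244.1 kips.
Governing: min(151.5, 244.1) = 151.5 kips → bolt shear.

151.5 kips (bolt shear governs)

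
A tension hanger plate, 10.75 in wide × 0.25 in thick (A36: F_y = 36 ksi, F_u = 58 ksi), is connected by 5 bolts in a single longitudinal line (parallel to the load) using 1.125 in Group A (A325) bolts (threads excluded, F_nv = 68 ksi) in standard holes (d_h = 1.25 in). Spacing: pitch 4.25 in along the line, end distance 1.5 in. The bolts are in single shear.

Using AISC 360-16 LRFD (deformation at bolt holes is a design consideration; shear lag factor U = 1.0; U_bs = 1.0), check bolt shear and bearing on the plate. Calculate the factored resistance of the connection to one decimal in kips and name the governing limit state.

128.9 kips (bearing governs)

Bolt shear: A_b = π(1.125)²/4 = 0.99402 in². φR_n = 0.75 × 68 × 0.99402 × 5 × 1 = 253.5 kips.
Bearing (0.25 in plate, F_u = 58 ksi): end bolts L_c = 1.5 − 1.25/2 = 0.875, R_n = min(1.2×0.875×0.25×58, 2.4×1.125×0.25×58) = 15.225 kips/bolt; interior L_c = 4.25 − 1.25 = 3, R_n = 39.15 kips/bolt. φR_n = 0.75 × (1×15.225 + 4×39.15) = 128.9 kips.
Governing: min(253.5, 128.9) = 128.9 kips → bearing.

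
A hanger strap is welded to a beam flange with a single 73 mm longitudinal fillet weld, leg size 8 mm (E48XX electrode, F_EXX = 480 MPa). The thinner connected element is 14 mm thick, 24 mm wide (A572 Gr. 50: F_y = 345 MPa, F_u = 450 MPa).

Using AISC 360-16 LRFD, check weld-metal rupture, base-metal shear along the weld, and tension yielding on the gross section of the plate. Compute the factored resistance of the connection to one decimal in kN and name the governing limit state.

89.2 kN (weld metal governs)

Weld metal: throat = 0.707×8 = 5.656 mm, L = 73 mm. φR_n = 0.75 × 0.6 × 480 × 5.656 × 73 = 89.2 kN.
Base metal shear (14 mm plate): yield φR_n = 1.0×0.6×345×14×73 = 211.6 kN; rupture φR_n = 0.75×0.6×450×14×73 = 207.0 kN; take 207.0 kN (rupture).
Tension yield (gross): A_g = 24×14 = 336 mm². φR_n = 0.90 × 345 × 336 = 104.3 kN.
Governing: min(89.2, 207.0, 104.3) = 89.2 kN → weld metal.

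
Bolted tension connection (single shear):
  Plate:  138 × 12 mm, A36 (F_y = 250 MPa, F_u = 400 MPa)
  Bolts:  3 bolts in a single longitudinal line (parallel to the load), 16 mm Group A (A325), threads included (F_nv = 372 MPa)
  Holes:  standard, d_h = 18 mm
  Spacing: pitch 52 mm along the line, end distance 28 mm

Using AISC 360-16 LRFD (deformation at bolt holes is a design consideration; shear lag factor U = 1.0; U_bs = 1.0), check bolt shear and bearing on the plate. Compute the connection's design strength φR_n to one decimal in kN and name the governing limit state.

Bolt shear: A_b = π(16)²/4 = 201.06 mm². φR_n = 0.75 × 372 × 201.06 × 3 × 1 = 168.3 kN.
Bearing (12 mm plate, F_u = 400 MPa): end bolts L_c = 28 − 18/2 = 19, R_n = min(1.2×19×12×400, 2.4×16×12×400) = 109.44 kN/bolt; interior L_c = 52 − 18 = 34, R_n = 184.32 kN/bolt. φR_n = 0.75 × (1×109.44 + 2×184.32) = 358.6 kN.
Governing: min(168.3, 358.6) = 168.3 kN → bolt shear.

168.3 kN (bolt shear governs)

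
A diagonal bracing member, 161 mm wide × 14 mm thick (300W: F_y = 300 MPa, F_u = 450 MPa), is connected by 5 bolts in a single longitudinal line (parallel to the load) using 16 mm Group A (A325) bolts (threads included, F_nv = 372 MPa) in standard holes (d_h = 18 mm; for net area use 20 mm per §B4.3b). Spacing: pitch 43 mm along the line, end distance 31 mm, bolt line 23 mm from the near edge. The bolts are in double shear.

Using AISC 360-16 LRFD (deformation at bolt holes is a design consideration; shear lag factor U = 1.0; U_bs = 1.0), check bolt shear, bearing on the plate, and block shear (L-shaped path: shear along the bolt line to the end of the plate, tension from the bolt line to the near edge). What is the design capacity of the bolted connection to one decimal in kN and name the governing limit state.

381.8 kN (block shear governs)

Bolt shear: A_b = π(16)²/4 = 201.06 mm². φR_n = 0.75 × 372 × 201.06 × 5 × 2 = 561.0 kN.
Bearing (14 mm plate, F_u = 450 MPa): end bolts L_c = 31 − 18/2 = 22, R_n = min(1.2×22×14×450, 2.4×16×14×450) = 166.32 kN/bolt; interior L_c = 43 − 18 = 25, R_n = 189 kN/bolt. φR_n = 0.75 × (1×166.32 + 4×189) = 691.7 kN.
Block shear: shear path 1×[31+4×43] = 1×203 mm, A_gv = 2842, A_nv = 1×(203 − 4.5×20)×14 = 1582 mm²; tension to near edge: (23 − 0.5×20)×14 = 182 mm². R_n = min(0.6×450×1582, 0.6×300×2842) + 1.0×450×182 = min(427.14, 511.56) + 81.9 = 509.04 kN. φR_n = 0.75 × 509.04 = 381.8 kN.
Governing: min(561.0, 691.7, 381.8) = 381.8 kN → block shear.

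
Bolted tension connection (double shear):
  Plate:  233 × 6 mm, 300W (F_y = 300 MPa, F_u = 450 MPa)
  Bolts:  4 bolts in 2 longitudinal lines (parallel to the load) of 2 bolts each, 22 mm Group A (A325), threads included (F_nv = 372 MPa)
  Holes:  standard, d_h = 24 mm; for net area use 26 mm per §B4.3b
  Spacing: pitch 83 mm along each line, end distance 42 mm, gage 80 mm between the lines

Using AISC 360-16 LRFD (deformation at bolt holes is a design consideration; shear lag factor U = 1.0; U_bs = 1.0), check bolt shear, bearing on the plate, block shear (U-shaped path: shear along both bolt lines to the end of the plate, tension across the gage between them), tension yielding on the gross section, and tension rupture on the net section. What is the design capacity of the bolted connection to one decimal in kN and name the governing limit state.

311.9 kN (block shear governs)

Bolt shear: A_b = π(22)²/4 = 380.13 mm². φR_n = 0.75 × 372 × 380.13 × 4 × 2 = 848.5 kN.
Bearing (6 mm plate, F_u = 450 MPa): end bolts L_c = 42 − 24/2 = 30, R_n = min(1.2×30×6×450, 2.4×22×6×450) = 97.2 kN/bolt; interior L_c = 83 − 24 = 59, R_n = 142.56 kN/bolt. φR_n = 0.75 × (2×97.2 + 2×142.56) = 359.6 kN.
Block shear: shear path 2×[42+1×83] = 2×125 mm, A_gv = 1500, A_nv = 2×(125 − 1.5×26)×6 = 1032 mm²; tension across gage: (80 − 1×26)×6 = 324 mm². R_n = min(0.6×450×1032, 0.6×300×1500) + 1.0×450×324 = min(278.64, 270) + 145.8 = 415.8 kN. φR_n = 0.75 × 415.8 = 311.9 kN.
Tension yield (gross): A_g = 233×6 = 1398 mm². φR_n = 0.90 × 300 × 1398 = 377.5 kN.
Tension rupture (net): A_n = (233 − 2×26)×6 = 1086 mm² (U = 1.0, A_e = A_n). φR_n = 0.75 × 450 × 1086 = 366.5 kN.
Governing: min(848.5, 359.6, 311.9, 377.5, 366.5) = 311.9 kN → block shear.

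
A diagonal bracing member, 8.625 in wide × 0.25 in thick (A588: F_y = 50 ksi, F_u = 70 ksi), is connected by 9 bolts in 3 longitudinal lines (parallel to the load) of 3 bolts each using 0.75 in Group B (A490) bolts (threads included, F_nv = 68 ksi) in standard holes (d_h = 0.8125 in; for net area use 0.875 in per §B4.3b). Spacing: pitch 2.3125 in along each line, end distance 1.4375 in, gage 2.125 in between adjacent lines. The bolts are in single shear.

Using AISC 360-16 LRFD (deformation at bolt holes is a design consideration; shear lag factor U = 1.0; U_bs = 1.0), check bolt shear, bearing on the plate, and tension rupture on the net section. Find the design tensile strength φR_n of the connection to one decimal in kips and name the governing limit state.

78.8 kips (net-section rupture governs)

Bolt shear: A_b = π(0.75)²/4 = 0.44179 in². φR_n = 0.75 × 68 × 0.44179 × 9 × 1 = 202.8 kips.
Bearing (0.25 in plate, F_u = 70 ksi): end bolts L_c = 1.4375 − 0.8125/2 = 1.03125, R_n = min(1.2×1.03125×0.25×70, 2.4×0.75×0.25×70) = 21.656 kips/bolt; interior L_c = 2.3125 − 0.8125 = 1.5, R_n = 31.5 kips/bolt. φR_n = 0.75 × (3×21.656 + 6×31.5) = 190.5 kips.
Tension rupture (net): A_n = (8.625 − 3×0.875)×0.25 = 1.5 in² (U = 1.0, A_e = A_n). φR_n = 0.75 × 70 × 1.5 = 78.8 kips.
Governing: min(202.8, 190.5, 78.8) = 78.8 kips → net-section rupture.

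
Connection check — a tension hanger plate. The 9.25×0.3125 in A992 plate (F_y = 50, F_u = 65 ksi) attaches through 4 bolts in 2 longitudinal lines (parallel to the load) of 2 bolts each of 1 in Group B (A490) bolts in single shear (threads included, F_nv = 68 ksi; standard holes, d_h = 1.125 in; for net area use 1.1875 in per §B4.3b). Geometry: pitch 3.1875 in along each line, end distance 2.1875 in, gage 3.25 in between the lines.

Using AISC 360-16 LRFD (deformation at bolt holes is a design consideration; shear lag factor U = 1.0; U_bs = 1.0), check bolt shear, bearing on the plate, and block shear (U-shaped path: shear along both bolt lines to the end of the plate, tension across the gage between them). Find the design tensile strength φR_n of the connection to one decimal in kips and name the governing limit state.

97.1 kips (block shear governs)

Bolt shear: A_b = π(1)²/4 = 0.7854 in². φR_n = 0.75 × 68 × 0.7854 × 4 × 1 = 160.2 kips.
Bearing (0.3125 in plate, F_u = 65 ksi): end bolts L_c = 2.1875 − 1.125/2 = 1.625, R_n = min(1.2×1.625×0.3125×65, 2.4×1×0.3125×65) = 39.609 kips/bolt; interior L_c = 3.1875 − 1.125 = 2.0625, R_n = 48.75 kips/bolt. φR_n = 0.75 × (2×39.609 + 2×48.75) = 132.5 kips.
Block shear: shear path 2×[2.1875+1×3.1875] = 2×5.375 in, A_gv = 3.3594, A_nv = 2×(5.375 − 1.5×1.1875)×0.3125 = 2.2461 in²; tension across gage: (3.25 − 1×1.1875)×0.3125 = 0.64453 in². R_n = min(0.6×65×2.2461, 0.6×50×3.3594) + 1.0×65×0.64453 = min(87.598, 100.78) + 41.894 = 129.49 kips. φR_n = 0.75 × 129.49 = 97.1 kips.
Governing: min(160.2, 132.5, 97.1) = 97.1 kips → block shear.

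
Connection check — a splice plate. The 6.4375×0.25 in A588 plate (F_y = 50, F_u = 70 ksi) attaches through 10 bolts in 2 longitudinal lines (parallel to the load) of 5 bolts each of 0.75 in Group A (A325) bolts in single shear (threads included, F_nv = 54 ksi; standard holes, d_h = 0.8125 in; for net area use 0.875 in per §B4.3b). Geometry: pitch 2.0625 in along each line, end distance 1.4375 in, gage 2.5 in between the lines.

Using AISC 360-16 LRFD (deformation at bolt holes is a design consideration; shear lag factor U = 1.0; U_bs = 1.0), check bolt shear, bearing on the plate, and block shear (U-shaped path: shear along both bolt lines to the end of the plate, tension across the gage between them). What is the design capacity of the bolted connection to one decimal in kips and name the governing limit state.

Bolt shear: A_b = π(0.75)²/4 = 0.44179 in². φR_n = 0.75 × 54 × 0.44179 × 10 × 1 = 178.9 kips.
Bearing (0.25 in plate, F_u = 70 ksi): end bolts L_c = 1.4375 − 0.8125/2 = 1.03125, R_n = min(1.2×1.03125×0.25×70, 2.4×0.75×0.25×70) = 21.656 kips/bolt; interior L_c = 2.0625 − 0.8125 = 1.25, R_n = 26.25 kips/bolt. φR_n = 0.75 × (2×21.656 + 8×26.25) = 190.0 kips.
Block shear: shear path 2×[1.4375+4×2.0625] = 2×9.6875 in, A_gv = 4.8438, A_nv = 2×(9.6875 − 4.5×0.875)×0.25 = 2.875 in²; tension across gage: (2.5 − 1×0.875)×0.25 = 0.40625 in². R_n = min(0.6×70×2.875, 0.6×50×4.8438) + 1.0×70×0.40625 = min(120.75, 145.31) + 28.438 = 149.19 kips. φR_n = 0.75 × 149.19 = 111.9 kips.
Governing: min(178.9, 190.0, 111.9) = 111.9 kips → block shear.

111.9 kips (block shear governs)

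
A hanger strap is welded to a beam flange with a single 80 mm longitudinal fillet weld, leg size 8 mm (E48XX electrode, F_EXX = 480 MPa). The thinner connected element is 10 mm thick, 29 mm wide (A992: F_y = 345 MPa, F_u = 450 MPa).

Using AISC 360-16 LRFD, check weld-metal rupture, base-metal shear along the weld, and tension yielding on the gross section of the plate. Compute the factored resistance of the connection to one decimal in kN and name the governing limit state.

Weld metal: throat = 0.707×8 = 5.656 mm, L = 80 mm. φR_n = 0.75 × 0.6 × 480 × 5.656 × 80 = 97.7 kN.
Base metal shear (10 mm plate): yield φR_n = 1.0×0.6×345×10×80 = 165.6 kN; rupture φR_n = 0.75×0.6×450×10×80 = 162.0 kN; take 162.0 kN (rupture).
Tension yield (gross): A_g = 29×10 = 290 mm². φR_n = 0.90 × 345 × 290 = 90.0 kN.
Governing: min(97.7, 162.0, 90.0) = 90.0 kN → gross-section yield.

90.0 kN (gross-section yield governs)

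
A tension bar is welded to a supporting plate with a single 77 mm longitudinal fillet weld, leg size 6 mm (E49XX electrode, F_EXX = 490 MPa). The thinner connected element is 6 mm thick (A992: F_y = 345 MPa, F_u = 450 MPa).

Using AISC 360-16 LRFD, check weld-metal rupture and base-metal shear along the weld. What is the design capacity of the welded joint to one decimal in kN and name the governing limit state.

Weld metal: throat = 0.707×6 = 4.242 mm, L = 77 mm. φR_n = 0.75 × 0.6 × 490 × 4.242 × 77 = 72.0 kN.
Base metal shear (6 mm plate): yield φR_n = 1.0×0.6×345×6×77 = 95.6 kN; rupture φR_n = 0.75×0.6×450×6×77 = 93.6 kN; take 93.6 kN (rupture).
Governing: min(72.0, 93.6) = 72.0 kN → weld metal.

72.0 kN (weld metal governs)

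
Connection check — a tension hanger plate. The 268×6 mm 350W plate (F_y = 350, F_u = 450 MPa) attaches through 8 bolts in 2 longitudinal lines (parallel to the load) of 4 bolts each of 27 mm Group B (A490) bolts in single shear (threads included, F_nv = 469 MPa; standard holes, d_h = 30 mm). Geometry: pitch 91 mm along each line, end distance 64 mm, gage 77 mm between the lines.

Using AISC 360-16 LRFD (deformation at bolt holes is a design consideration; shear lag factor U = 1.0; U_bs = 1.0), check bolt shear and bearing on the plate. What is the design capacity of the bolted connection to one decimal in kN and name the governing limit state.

1025.5 kN (bearing governs)

Bolt shear: A_b = π(27)²/4 = 572.56 mm². φR_n = 0.75 × 469 × 572.56 × 8 × 1 = 1611.2 kN.
Bearing (6 mm plate, F_u = 450 MPa): end bolts L_c = 64 − 30/2 = 49, R_n = min(1.2×49×6×450, 2.4×27×6×450) = 158.76 kN/bolt; interior L_c = 91 − 30 = 61, R_n = 174.96 kN/bolt. φR_n = 0.75 × (2×158.76 + 6×174.96) = 1025.5 kN.
Governing: min(1611.2, 1025.5) = 1025.5 kN → bearing.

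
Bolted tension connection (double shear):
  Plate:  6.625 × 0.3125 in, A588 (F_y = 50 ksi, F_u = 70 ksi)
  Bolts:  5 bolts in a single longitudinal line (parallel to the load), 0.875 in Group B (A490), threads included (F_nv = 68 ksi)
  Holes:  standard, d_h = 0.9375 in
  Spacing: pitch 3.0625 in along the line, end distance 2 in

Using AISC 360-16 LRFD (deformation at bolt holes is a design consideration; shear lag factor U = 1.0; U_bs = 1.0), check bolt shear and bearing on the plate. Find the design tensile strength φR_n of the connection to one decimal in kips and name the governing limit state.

168.0 kips (bearing governs)

Bolt shear: A_b = π(0.875)²/4 = 0.60132 in². φR_n = 0.75 × 68 × 0.60132 × 5 × 2 = 306.7 kips.
Bearing (0.3125 in plate, F_u = 70 ksi): end bolts L_c = 2 − 0.9375/2 = 1.53125, R_n = min(1.2×1.53125×0.3125×70, 2.4×0.875×0.3125×70) = 40.195 kips/bolt; interior L_c = 3.0625 − 0.9375 = 2.125, R_n = 45.938 kips/bolt. φR_n = 0.75 × (1×40.195 + 4×45.938) = 168.0 kips.
Governing: min(306.7, 168.0) = 168.0 kips → bearing.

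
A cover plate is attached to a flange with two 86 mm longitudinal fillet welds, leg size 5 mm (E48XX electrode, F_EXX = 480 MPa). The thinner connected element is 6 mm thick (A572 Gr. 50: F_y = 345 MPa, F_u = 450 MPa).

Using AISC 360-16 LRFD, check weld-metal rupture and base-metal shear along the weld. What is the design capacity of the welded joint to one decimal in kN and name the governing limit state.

Weld metal: throat = 0.707×5 = 3.535 mm, L = 2×86 = 172 mm. φR_n = 0.75 × 0.6 × 480 × 3.535 × 172 = 131.3 kN.
Base metal shear (6 mm plate): yield φR_n = 1.0×0.6×345×6×172 = 213.6 kN; rupture φR_n = 0.75×0.6×450×6×172 = 209.0 kN; take 209.0 kN (rupture).
Governing: min(131.3, 209.0) = 131.3 kN → weld metal.

131.3 kN (weld metal governs)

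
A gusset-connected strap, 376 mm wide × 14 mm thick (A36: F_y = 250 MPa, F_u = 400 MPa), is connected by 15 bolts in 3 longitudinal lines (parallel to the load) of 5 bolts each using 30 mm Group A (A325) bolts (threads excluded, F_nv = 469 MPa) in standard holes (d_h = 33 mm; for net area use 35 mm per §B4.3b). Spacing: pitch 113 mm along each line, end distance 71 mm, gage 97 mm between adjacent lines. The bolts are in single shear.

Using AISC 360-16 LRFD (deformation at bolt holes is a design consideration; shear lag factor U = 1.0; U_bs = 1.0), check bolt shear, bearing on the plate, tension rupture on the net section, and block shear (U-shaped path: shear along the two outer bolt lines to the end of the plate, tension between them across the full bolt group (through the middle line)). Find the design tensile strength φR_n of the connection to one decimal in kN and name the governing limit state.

1138.2 kN (net-section rupture governs)

Bolt shear: A_b = π(30)²/4 = 706.86 mm². φR_n = 0.75 × 469 × 706.86 × 15 × 1 = 3729.6 kN.
Bearing (14 mm plate, F_u = 400 MPa): end bolts L_c = 71 − 33/2 = 54.5, R_n = min(1.2×54.5×14×400, 2.4×30×14×400) = 366.24 kN/bolt; interior L_c = 113 − 33 = 80, R_n = 403.2 kN/bolt. φR_n = 0.75 × (3×366.24 + 12×403.2) = 4452.8 kN.
Tension rupture (net): A_n = (376 − 3×35)×14 = 3794 mm² (U = 1.0, A_e = A_n). φR_n = 0.75 × 400 × 3794 = 1138.2 kN.
Block shear: shear path 2×[71+4×113] = 2×523 mm, A_gv = 14644, A_nv = 2×(523 − 4.5×35)×14 = 10234 mm²; tension across gage: (194 − 2×35)×14 = 1736 mm². R_n = min(0.6×400×10234, 0.6×250×14644) + 1.0×400×1736 = min(2456.2, 2196.6) + 694.4 = 2891 kN. φR_n = 0.75 × 2891 = 2168.3 kN.
Governing: min(3729.6, 4452.8, 1138.2, 2168.3) = 1138.2 kN → net-section rupture.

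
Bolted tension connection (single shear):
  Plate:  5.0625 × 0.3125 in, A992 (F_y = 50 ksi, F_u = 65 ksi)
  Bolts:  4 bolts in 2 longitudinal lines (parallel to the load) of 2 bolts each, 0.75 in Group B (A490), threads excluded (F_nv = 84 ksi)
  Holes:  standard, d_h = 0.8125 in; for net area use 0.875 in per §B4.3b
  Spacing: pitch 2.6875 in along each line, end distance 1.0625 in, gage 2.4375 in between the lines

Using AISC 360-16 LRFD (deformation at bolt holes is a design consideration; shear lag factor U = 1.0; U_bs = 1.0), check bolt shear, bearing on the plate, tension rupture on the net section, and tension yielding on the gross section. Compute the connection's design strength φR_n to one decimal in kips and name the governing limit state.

Bolt shear: A_b = π(0.75)²/4 = 0.44179 in². φR_n = 0.75 × 84 × 0.44179 × 4 × 1 = 111.3 kips.
Bearing (0.3125 in plate, F_u = 65 ksi): end bolts L_c = 1.0625 − 0.8125/2 = 0.65625, R_n = min(1.2×0.65625×0.3125×65, 2.4×0.75×0.3125×65) = 15.996 kips/bolt; interior L_c = 2.6875 − 0.8125 = 1.875, R_n = 36.563 kips/bolt. φR_n = 0.75 × (2×15.996 + 2×36.563) = 78.8 kips.
Tension rupture (net): A_n = (5.0625 − 2×0.875)×0.3125 = 1.0352 in² (U = 1.0, A_e = A_n). φR_n = 0.75 × 65 × 1.0352 = 50.5 kips.
Tension yield (gross): A_g = 5.0625×0.3125 = 1.582 in². φR_n = 0.90 × 50 × 1.582 = 71.2 kips.
Governing: min(111.3, 78.8, 50.5, 71.2) = 50.5 kips → net-section rupture.

50.5 kips (net-section rupture governs)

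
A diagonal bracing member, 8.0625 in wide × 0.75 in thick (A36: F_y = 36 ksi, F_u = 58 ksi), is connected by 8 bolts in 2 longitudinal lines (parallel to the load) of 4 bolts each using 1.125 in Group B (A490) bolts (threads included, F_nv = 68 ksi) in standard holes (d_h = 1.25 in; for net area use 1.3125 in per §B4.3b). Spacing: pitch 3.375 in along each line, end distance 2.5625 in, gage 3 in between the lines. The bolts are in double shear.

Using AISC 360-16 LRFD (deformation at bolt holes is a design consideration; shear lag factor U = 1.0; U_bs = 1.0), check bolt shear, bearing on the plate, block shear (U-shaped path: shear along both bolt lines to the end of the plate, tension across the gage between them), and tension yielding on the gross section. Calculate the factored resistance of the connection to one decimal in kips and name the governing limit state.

Bolt shear: A_b = π(1.125)²/4 = 0.99402 in². φR_n = 0.75 × 68 × 0.99402 × 8 × 2 = 811.1 kips.
Bearing (0.75 in plate, F_u = 58 ksi): end bolts L_c = 2.5625 − 1.25/2 = 1.9375, R_n = min(1.2×1.9375×0.75×58, 2.4×1.125×0.75×58) = 101.14 kips/bolt; interior L_c = 3.375 − 1.25 = 2.125, R_n = 110.93 kips/bolt. φR_n = 0.75 × (2×101.14 + 6×110.93) = 650.9 kips.
Block shear: shear path 2×[2.5625+3×3.375] = 2×12.6875 in, A_gv = 19.031, A_nv = 2×(12.6875 − 3.5×1.3125)×0.75 = 12.141 in²; tension across gage: (3 − 1×1.3125)×0.75 = 1.2656 in². R_n = min(0.6×58×12.141, 0.6×36×19.031) + 1.0×58×1.2656 = min(422.51, 411.07) + 73.405 = 484.48 kips. φR_n = 0.75 × 484.48 = 363.4 kips.
Tension yield (gross): A_g = 8.0625×0.75 = 6.0469 in². φR_n = 0.90 × 36 × 6.0469 = 195.9 kips.
Governing: min(811.1, 650.9, 363.4, 195.9) = 195.9 kips → gross-section yield.

195.9 kips (gross-section yield governs)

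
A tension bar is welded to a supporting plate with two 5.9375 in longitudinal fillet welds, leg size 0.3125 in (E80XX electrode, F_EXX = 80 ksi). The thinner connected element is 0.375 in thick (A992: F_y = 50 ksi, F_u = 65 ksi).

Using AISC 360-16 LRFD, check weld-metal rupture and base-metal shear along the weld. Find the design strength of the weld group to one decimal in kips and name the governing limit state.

94.5 kips (weld metal governs)

Weld metal: throat = 0.707×0.3125 = 0.22094 in, L = 2×5.9375 = 11.875 in. φR_n = 0.75 × 0.6 × 80 × 0.22094 × 11.875 = 94.5 kips.
Base metal shear (0.375 in plate): yield φR_n = 1.0×0.6×50×0.375×11.875 = 133.6 kips; rupture φR_n = 0.75×0.6×65×0.375×11.875 = 130.3 kips; take 130.3 kips (rupture).
Governing: min(94.5, 130.3) = 94.5 kips → weld metal.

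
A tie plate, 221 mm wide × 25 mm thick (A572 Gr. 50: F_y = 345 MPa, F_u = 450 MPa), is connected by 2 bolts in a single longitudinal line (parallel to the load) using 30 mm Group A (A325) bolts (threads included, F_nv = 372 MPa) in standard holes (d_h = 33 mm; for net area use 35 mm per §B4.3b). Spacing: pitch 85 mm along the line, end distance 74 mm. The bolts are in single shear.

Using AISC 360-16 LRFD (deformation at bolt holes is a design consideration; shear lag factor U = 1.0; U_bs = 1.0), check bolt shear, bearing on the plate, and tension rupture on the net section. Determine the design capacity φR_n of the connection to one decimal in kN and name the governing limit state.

394.4 kN (bolt shear governs)

Bolt shear: A_b = π(30)²/4 = 706.86 mm². φR_n = 0.75 × 372 × 706.86 × 2 × 1 = 394.4 kN.
Bearing (25 mm plate, F_u = 450 MPa): end bolts L_c = 74 − 33/2 = 57.5, R_n = min(1.2×57.5×25×450, 2.4×30×25×450) = 776.25 kN/bolt; interior L_c = 85 − 33 = 52, R_n = 702 kN/bolt. φR_n = 0.75 × (1×776.25 + 1×702) = 1108.7 kN.
Tension rupture (net): A_n = (221 − 1×35)×25 = 4650 mm² (U = 1.0, A_e = A_n). φR_n = 0.75 × 450 × 4650 = 1569.4 kN.
Governing: min(394.4, 1108.7, 1569.4) = 394.4 kN → bolt shear.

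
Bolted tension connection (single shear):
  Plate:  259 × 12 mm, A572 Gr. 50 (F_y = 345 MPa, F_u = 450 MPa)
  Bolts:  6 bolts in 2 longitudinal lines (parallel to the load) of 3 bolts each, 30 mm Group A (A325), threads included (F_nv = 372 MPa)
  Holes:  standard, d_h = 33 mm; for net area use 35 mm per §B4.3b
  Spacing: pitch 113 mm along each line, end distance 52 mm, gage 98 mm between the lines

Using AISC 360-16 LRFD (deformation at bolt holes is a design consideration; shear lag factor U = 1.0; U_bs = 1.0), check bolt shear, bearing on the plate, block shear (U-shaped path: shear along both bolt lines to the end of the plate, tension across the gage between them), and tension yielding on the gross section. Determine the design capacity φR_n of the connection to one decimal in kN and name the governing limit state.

Bolt shear: A_b = π(30)²/4 = 706.86 mm². φR_n = 0.75 × 372 × 706.86 × 6 × 1 = 1183.3 kN.
Bearing (12 mm plate, F_u = 450 MPa): end bolts L_c = 52 − 33/2 = 35.5, R_n = min(1.2×35.5×12×450, 2.4×30×12×450) = 230.04 kN/bolt; interior L_c = 113 − 33 = 80, R_n = 388.8 kN/bolt. φR_n = 0.75 × (2×230.04 + 4×388.8) = 1511.5 kN.
Block shear: shear path 2×[52+2×113] = 2×278 mm, A_gv = 6672, A_nv = 2×(278 − 2.5×35)×12 = 4572 mm²; tension across gage: (98 − 1×35)×12 = 756 mm². R_n = min(0.6×450×4572, 0.6×345×6672) + 1.0×450×756 = min(1234.4, 1381.1) + 340.2 = 1574.6 kN. φR_n = 0.75 × 1574.6 = 1181.0 kN.
Tension yield (gross): A_g = 259×12 = 3108 mm². φR_n = 0.90 × 345 × 3108 = 965.0 kN.
Governing: min(1183.3, 1511.5, 1181.0, 965.0) = 965.0 kN → gross-section yield.

965.0 kN (gross-section yield governs)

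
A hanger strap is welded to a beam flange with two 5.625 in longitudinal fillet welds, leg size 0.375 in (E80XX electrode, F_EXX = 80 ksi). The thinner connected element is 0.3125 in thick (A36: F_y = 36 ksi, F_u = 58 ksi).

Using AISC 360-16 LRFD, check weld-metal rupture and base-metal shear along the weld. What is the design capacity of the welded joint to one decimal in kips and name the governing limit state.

Weld metal: throat = 0.707×0.375 = 0.26513 in, L = 2×5.625 = 11.25 in. φR_n = 0.75 × 0.6 × 80 × 0.26513 × 11.25 = 107.4 kips.
Base metal shear (0.3125 in plate): yield φR_n = 1.0×0.6×36×0.3125×11.25 = 75.9 kips; rupture φR_n = 0.75×0.6×58×0.3125×11.25 = 91.8 kips; take 75.9 kips (yield).
Governing: min(107.4, 75.9) = 75.9 kips → base-metal shear.

75.9 kips (base-metal shear governs)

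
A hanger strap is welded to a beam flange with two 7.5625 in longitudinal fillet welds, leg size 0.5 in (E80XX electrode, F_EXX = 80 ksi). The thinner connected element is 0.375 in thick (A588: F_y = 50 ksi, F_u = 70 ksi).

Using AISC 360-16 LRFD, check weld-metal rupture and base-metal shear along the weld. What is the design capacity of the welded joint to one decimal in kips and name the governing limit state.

Weld metal: throat = 0.707×0.5 = 0.3535 in, L = 2×7.5625 = 15.125 in. φR_n = 0.75 × 0.6 × 80 × 0.3535 × 15.125 = 192.5 kips.
Base metal shear (0.375 in plate): yield φR_n = 1.0×0.6×50×0.375×15.125 = 170.2 kips; rupture φR_n = 0.75×0.6×70×0.375×15.125 = 178.7 kips; take 170.2 kips (yield).
Governing: min(192.5, 170.2) = 170.2 kips → base-metal shear.

170.2 kips (base-metal shear governs)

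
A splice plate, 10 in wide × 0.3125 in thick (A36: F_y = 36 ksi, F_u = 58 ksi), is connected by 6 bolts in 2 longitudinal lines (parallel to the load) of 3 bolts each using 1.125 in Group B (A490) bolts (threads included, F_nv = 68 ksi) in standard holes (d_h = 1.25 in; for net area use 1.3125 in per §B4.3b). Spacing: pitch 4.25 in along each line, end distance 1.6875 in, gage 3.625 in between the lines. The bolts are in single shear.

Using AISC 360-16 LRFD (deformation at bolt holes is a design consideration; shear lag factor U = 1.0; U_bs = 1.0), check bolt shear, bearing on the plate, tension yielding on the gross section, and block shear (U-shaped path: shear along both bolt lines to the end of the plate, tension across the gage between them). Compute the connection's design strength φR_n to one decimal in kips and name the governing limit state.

Bolt shear: A_b = π(1.125)²/4 = 0.99402 in². φR_n = 0.75 × 68 × 0.99402 × 6 × 1 = 304.2 kips.
Bearing (0.3125 in plate, F_u = 58 ksi): end bolts L_c = 1.6875 − 1.25/2 = 1.0625, R_n = min(1.2×1.0625×0.3125×58, 2.4×1.125×0.3125×58) = 23.109 kips/bolt; interior L_c = 4.25 − 1.25 = 3, R_n = 48.938 kips/bolt. φR_n = 0.75 × (2×23.109 + 4×48.938) = 181.5 kips.
Tension yield (gross): A_g = 10×0.3125 = 3.125 in². φR_n = 0.90 × 36 × 3.125 = 101.3 kips.
Block shear: shear path 2×[1.6875+2×4.25] = 2×10.1875 in, A_gv = 6.3672, A_nv = 2×(10.1875 − 2.5×1.3125)×0.3125 = 4.3164 in²; tension across gage: (3.625 − 1×1.3125)×0.3125 = 0.72266 in². R_n = min(0.6×58×4.3164, 0.6×36×6.3672) + 1.0×58×0.72266 = min(150.21, 137.53) + 41.914 = 179.44 kips. φR_n = 0.75 × 179.44 = 134.6 kips.
Governing: min(304.2, 181.5, 101.3, 134.6) = 101.3 kips → gross-section yield.

101.3 kips (gross-section yield governs)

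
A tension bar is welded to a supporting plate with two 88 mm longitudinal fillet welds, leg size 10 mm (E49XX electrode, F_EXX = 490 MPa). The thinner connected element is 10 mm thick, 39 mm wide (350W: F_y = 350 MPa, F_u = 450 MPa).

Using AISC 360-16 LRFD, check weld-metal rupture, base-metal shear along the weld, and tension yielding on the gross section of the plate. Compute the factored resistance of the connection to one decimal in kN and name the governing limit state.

122.9 kN (gross-section yield governs)

Weld metal: throat = 0.707×10 = 7.07 mm, L = 2×88 = 176 mm. φR_n = 0.75 × 0.6 × 490 × 7.07 × 176 = 274.4 kN.
Base metal shear (10 mm plate): yield φR_n = 1.0×0.6×350×10×176 = 369.6 kN; rupture φR_n = 0.75×0.6×450×10×176 = 356.4 kN; take 356.4 kN (rupture).
Tension yield (gross): A_g = 39×10 = 390 mm². φR_n = 0.90 × 350 × 390 = 122.9 kN.
Governing: min(274.4, 356.4, 122.9) = 122.9 kN → gross-section yield.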